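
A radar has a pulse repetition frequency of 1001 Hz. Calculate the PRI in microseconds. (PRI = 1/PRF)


PRI = 1/1001 = 0.000999001 s = 999.0 us

999.0 us


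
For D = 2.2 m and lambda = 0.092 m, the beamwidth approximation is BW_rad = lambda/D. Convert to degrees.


BW_rad = 0.092 / 2.2 = 0.041818
BW_deg = 2.4 degrees

2.4 degrees


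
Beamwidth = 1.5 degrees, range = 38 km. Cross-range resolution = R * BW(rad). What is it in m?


BW_rad = 0.026179939
CR = 38000 * 0.026179939 = 994.8 m

994.8 m


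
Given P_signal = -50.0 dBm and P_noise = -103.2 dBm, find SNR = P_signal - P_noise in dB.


SNR = -50.0 - (-103.2) = 53.2 dB

53.2 dB


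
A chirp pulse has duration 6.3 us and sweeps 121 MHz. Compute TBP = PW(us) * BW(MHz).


TBP = 6.3 * 121 = 762.3

762.3


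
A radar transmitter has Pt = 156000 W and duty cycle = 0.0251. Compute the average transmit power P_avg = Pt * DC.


P_avg = 156000 * 0.0251 = 3915.6 W

3915.6 W


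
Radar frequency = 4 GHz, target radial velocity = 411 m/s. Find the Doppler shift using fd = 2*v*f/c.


fd = 2 * 411 * 4000000000.0 / 3e8 = 10960.0 Hz

10960.0 Hz


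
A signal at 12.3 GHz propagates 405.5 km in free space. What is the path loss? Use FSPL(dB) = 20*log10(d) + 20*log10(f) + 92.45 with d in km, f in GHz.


20*log10(405.5) = 52.16
20*log10(12.3) = 21.8
FSPL = 166.4 dB

166.4 dB


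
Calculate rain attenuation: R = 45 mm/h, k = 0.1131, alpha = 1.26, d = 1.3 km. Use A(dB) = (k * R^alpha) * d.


gamma = 0.1131 * 45^1.26 = 13.693371 dB/km
A = 13.693371 * 1.3 = 17.8 dB

17.8 dB


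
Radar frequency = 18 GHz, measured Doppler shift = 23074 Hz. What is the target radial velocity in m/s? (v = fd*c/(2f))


v = 23074 * 3e8 / (2 * 18000000000.0) = 192.3 m/s

192.3 m/s


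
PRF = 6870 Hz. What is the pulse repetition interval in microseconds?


PRI = 1/6870 = 0.0001455604 s = 145.6 us

145.6 us


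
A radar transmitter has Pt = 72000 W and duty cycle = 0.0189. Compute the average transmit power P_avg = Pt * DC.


P_avg = 72000 * 0.0189 = 1360.8 W

1360.8 W


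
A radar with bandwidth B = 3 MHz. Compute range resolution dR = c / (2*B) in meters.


dR = 3e8 / (2 * 3000000.0) = 50.0 m

50.0 m


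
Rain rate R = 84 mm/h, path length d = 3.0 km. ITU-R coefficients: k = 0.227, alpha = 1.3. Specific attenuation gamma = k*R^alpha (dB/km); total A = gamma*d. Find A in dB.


gamma = 0.227 * 84^1.3 = 72.042526 dB/km
A = 72.042526 * 3.0 = 216.13 dB

216.13 dB


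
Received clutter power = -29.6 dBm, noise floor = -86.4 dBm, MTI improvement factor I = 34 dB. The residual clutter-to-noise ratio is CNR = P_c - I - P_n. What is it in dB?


CNR = -29.6 - 34 - (-86.4) = 22.8 dB

22.8 dB


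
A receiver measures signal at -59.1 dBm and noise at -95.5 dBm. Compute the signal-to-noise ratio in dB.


SNR = -59.1 - (-95.5) = 36.4 dB

36.4 dB


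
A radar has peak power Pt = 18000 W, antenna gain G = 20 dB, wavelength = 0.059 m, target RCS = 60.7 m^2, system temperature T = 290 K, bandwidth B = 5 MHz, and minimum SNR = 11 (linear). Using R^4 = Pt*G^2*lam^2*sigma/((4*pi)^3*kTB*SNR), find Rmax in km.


G_lin = 10^(20/10) = 100.0
R^4 = 18000 * 100.0^2 * 0.059^2 * 60.7 / ((4*pi)^3 * 1.38e-23 * 290 * 5000000.0 * 11)
R^4 = 8.70755e16 m^4
R_max = (8.70755e16)^(1/4) = 17178.1 m = 17.2 km

17.2 km


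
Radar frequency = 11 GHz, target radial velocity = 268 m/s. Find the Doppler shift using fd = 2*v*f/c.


fd = 2 * 268 * 11000000000.0 / 3e8 = 19653.3 Hz

19653.3 Hz


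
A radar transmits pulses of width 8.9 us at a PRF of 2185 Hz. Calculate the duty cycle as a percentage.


DC = 8.9e-6 * 2185 * 100 = 1.94%

1.94%


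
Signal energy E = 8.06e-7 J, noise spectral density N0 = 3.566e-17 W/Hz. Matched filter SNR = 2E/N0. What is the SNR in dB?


SNR_lin = 2 * 8.06e-7 / 3.566e-17 = 4.52e10
SNR_dB = 10*log10(4.52e10) = 106.6 dB

106.6 dB


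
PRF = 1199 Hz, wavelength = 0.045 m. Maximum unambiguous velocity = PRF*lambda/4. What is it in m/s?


V_ua = 1199 * 0.045 / 4 = 13.5 m/s

13.5 m/s


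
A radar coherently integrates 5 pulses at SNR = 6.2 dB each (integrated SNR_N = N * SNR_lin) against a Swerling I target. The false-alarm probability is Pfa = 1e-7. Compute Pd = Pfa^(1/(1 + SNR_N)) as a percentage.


SNR_lin = 10^(6.2/10) = 4.16869
SNR_N = 5 * 4.16869 = 20.84345
1/(1 + SNR_N) = 1/21.84345 = 0.0457803
Pd = (1e-7)^0.0457803 = 0.47812
Pd = 47.8%

47.8%


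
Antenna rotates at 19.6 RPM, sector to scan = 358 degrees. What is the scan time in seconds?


t = 358 / (19.6 * 360) * 60 = 3.04 s

3.04 s


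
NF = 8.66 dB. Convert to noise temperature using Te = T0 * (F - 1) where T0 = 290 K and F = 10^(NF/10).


NF_lin = 10^(8.66/10) = 7.345139
Te = 290 * (7.345139 - 1) = 1840.1 K

1840.1 K


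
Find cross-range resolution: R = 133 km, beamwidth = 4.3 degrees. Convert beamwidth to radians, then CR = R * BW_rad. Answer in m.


BW_rad = 0.075049158
CR = 133000 * 0.075049158 = 9981.5 m

9981.5 m


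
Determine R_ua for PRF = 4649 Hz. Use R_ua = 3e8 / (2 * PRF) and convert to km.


R_ua = 3e8 / (2 * 4649) = 32265.0 m = 32.3 km

32.3 km


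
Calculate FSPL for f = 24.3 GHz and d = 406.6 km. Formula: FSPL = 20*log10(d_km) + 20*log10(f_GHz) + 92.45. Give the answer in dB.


20*log10(406.6) = 52.18
20*log10(24.3) = 27.71
FSPL = 172.3 dB

172.3 dB


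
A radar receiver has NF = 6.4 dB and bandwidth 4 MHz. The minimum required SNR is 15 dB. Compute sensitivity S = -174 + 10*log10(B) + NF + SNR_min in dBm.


10*log10(4000000.0) = 66.02
S = -174 + 66.02 + 6.4 + 15 = -86.6 dBm

-86.6 dBm


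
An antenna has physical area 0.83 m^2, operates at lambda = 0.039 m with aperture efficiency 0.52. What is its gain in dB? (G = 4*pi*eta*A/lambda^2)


G_linear = 4*pi*0.52*0.83/0.039^2 = 3565.84
G_dB = 10*log10(3565.84) = 35.5 dB

35.5 dB


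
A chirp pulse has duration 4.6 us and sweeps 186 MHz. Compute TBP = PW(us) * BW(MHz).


TBP = 4.6 * 186 = 855.6

855.6


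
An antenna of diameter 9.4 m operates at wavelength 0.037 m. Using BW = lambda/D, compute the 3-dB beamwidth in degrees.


BW_rad = 0.037 / 9.4 = 0.003936
BW_deg = 0.23 degrees

0.23 degrees


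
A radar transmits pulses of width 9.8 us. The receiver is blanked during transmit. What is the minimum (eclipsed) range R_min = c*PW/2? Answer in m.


R_min = 3e8 * 9.8e-6 / 2 = 1470.0 m

1470.0 m


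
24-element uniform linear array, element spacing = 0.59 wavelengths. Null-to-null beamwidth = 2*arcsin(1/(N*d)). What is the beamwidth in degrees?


1/(N*d) = 1/(24*0.59) = 0.070621
BW = 2*arcsin(0.070621) = 8.1 degrees

8.1 degrees


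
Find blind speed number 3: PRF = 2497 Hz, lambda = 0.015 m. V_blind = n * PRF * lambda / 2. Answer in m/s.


V_blind = 3 * 2497 * 0.015 / 2 = 56.2 m/s

56.2 m/s


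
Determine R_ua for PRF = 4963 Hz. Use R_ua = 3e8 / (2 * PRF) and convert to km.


R_ua = 3e8 / (2 * 4963) = 30223.7 m = 30.2 km

30.2 km


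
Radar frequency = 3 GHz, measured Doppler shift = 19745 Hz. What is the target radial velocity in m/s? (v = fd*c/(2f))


v = 19745 * 3e8 / (2 * 3000000000.0) = 987.3 m/s

987.3 m/s


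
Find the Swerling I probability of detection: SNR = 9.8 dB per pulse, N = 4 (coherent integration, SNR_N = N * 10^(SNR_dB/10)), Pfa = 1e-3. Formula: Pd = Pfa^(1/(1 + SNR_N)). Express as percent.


SNR_lin = 10^(9.8/10) = 9.54993
SNR_N = 4 * 9.54993 = 38.19972
1/(1 + SNR_N) = 1/39.19972 = 0.0255104
Pd = (1e-3)^0.0255104 = 0.83843
Pd = 83.8%

83.8%


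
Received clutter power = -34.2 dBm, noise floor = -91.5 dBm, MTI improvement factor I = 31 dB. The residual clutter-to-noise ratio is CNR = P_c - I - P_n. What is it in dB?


CNR = -34.2 - 31 - (-91.5) = 26.3 dB

26.3 dB


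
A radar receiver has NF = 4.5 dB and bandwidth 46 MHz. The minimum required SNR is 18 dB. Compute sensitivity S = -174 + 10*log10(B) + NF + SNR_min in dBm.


10*log10(46000000.0) = 76.63
S = -174 + 76.63 + 4.5 + 18 = -74.9 dBm

-74.9 dBm


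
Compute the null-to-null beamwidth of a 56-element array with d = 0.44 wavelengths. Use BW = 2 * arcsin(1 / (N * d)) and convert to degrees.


1/(N*d) = 1/(56*0.44) = 0.040584
BW = 2*arcsin(0.040584) = 4.7 degrees

4.7 degrees


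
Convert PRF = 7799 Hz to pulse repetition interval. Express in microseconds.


PRI = 1/7799 = 0.0001282216 s = 128.2 us

128.2 us


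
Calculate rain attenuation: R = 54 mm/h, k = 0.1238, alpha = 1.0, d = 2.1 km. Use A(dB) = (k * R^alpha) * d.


gamma = 0.1238 * 54^1.0 = 6.6852 dB/km
A = 6.6852 * 2.1 = 14.04 dB

14.04 dB


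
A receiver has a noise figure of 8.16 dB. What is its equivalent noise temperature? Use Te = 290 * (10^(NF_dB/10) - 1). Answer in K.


NF_lin = 10^(8.16/10) = 6.546362
Te = 290 * (6.546362 - 1) = 1608.4 K

1608.4 K


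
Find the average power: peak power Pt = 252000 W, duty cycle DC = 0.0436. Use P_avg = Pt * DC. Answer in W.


P_avg = 252000 * 0.0436 = 10987.2 W

10987.2 W


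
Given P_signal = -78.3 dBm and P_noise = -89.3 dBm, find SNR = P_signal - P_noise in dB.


SNR = -78.3 - (-89.3) = 11.0 dB

11.0 dB


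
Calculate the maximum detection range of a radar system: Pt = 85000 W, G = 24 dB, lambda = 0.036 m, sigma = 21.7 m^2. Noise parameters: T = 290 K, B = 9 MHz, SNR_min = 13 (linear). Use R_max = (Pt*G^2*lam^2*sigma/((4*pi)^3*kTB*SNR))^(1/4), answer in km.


G_lin = 10^(24/10) = 251.188643
R^4 = 85000 * 251.188643^2 * 0.036^2 * 21.7 / ((4*pi)^3 * 1.38e-23 * 290 * 9000000.0 * 13)
R^4 = 1.62327e17 m^4
R_max = (1.62327e17)^(1/4) = 20072.3 m = 20.1 km

20.1 km


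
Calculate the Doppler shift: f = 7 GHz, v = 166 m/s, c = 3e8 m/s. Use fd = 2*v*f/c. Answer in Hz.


fd = 2 * 166 * 7000000000.0 / 3e8 = 7746.7 Hz

7746.7 Hz


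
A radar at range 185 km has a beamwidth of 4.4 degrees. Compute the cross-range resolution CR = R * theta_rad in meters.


BW_rad = 0.076794487
CR = 185000 * 0.076794487 = 14207.0 m

14207.0 m


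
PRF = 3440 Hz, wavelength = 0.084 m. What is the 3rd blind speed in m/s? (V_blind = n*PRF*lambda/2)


V_blind = 3 * 3440 * 0.084 / 2 = 433.4 m/s

433.4 m/s


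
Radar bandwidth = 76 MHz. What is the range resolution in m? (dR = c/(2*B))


dR = 3e8 / (2 * 76000000.0) = 1.97 m

1.97 m


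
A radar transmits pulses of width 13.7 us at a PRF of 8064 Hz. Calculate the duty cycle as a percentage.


DC = 13.7e-6 * 8064 * 100 = 11.05%

11.05%


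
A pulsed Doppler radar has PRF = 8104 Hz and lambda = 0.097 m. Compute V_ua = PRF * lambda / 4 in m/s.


V_ua = 8104 * 0.097 / 4 = 196.5 m/s

196.5 m/s


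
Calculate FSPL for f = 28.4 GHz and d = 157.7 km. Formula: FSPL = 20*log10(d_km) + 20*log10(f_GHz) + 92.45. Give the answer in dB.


20*log10(157.7) = 43.96
20*log10(28.4) = 29.07
FSPL = 165.5 dB

165.5 dB


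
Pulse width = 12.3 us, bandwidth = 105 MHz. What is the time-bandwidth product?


TBP = 12.3 * 105 = 1291.5

1291.5


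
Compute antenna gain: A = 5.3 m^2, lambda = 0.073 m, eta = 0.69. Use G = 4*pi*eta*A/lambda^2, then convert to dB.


G_linear = 4*pi*0.69*5.3/0.073^2 = 8623.61
G_dB = 10*log10(8623.61) = 39.4 dB

39.4 dB


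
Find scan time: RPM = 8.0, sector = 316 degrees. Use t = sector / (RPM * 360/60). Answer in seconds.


t = 316 / (8.0 * 360) * 60 = 6.58 s

6.58 s


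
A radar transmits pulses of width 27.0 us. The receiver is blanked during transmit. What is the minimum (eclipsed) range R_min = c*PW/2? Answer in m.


R_min = 3e8 * 27.0e-6 / 2 = 4050.0 m

4050.0 m


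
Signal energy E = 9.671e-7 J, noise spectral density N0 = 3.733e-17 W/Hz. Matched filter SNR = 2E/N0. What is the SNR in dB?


SNR_lin = 2 * 9.671e-7 / 3.733e-17 = 5.181e10
SNR_dB = 10*log10(5.181e10) = 107.1 dB

107.1 dB


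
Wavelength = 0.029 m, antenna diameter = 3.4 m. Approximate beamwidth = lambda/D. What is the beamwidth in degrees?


BW_rad = 0.029 / 3.4 = 0.008529
BW_deg = 0.49 degrees

0.49 degrees


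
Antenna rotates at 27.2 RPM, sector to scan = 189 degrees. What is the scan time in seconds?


t = 189 / (27.2 * 360) * 60 = 1.16 s

1.16 s


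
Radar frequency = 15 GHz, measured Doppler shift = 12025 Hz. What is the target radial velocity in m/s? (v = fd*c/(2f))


v = 12025 * 3e8 / (2 * 15000000000.0) = 120.3 m/s

120.3 m/s


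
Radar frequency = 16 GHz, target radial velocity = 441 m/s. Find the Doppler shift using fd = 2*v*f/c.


fd = 2 * 441 * 16000000000.0 / 3e8 = 47040.0 Hz

47040.0 Hz


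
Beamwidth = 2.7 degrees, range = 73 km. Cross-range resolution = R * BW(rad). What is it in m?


BW_rad = 0.04712389
CR = 73000 * 0.04712389 = 3440.0 m

3440.0 m


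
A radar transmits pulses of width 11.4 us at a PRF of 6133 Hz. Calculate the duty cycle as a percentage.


DC = 11.4e-6 * 6133 * 100 = 6.99%

6.99%


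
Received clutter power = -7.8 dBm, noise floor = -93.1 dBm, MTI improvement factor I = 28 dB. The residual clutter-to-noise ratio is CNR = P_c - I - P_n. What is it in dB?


CNR = -7.8 - 28 - (-93.1) = 57.3 dB

57.3 dB


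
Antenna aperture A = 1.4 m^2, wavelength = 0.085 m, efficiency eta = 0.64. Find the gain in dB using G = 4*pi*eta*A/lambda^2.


G_linear = 4*pi*0.64*1.4/0.085^2 = 1558.4
G_dB = 10*log10(1558.4) = 31.9 dB

31.9 dB


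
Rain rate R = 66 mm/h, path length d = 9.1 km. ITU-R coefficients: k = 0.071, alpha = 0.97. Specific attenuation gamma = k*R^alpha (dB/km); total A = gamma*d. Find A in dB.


gamma = 0.071 * 66^0.97 = 4.13253 dB/km
A = 4.13253 * 9.1 = 37.61 dB

37.61 dB


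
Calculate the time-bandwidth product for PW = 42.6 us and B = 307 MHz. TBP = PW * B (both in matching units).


TBP = 42.6 * 307 = 13078.2

13078.2


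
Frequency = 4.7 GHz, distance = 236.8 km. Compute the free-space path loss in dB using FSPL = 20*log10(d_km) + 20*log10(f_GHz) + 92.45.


20*log10(236.8) = 47.49
20*log10(4.7) = 13.44
FSPL = 153.4 dB

153.4 dB


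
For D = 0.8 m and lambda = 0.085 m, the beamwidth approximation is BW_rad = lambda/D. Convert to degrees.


BW_rad = 0.085 / 0.8 = 0.10625
BW_deg = 6.09 degrees

6.09 degrees


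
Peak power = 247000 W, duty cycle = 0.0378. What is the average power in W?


P_avg = 247000 * 0.0378 = 9336.6 W

9336.6 W


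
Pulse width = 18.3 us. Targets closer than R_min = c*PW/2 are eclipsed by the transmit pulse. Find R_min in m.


R_min = 3e8 * 18.3e-6 / 2 = 2745.0 m

2745.0 m


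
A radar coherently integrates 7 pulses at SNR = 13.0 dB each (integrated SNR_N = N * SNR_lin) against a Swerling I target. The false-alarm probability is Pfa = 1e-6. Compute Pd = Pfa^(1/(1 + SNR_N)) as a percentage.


SNR_lin = 10^(13.0/10) = 19.95262
SNR_N = 7 * 19.95262 = 139.66834
1/(1 + SNR_N) = 1/140.66834 = 0.0071089
Pd = (1e-6)^0.0071089 = 0.90646
Pd = 90.6%

90.6%


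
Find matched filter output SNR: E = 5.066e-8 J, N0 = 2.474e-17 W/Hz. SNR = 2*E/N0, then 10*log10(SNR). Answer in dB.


SNR_lin = 2 * 5.066e-8 / 2.474e-17 = 4.095e9
SNR_dB = 10*log10(4.095e9) = 96.1 dB

96.1 dB


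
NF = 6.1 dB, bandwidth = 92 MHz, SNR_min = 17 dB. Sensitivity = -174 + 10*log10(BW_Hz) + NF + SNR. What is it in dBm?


10*log10(92000000.0) = 79.64
S = -174 + 79.64 + 6.1 + 17 = -71.3 dBm

-71.3 dBm


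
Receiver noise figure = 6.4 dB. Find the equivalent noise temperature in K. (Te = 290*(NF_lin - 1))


NF_lin = 10^(6.4/10) = 4.365158
Te = 290 * (4.365158 - 1) = 975.9 K

975.9 K


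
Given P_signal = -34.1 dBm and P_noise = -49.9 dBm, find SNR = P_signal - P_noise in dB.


SNR = -34.1 - (-49.9) = 15.8 dB

15.8 dB


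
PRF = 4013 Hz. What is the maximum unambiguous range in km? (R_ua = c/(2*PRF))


R_ua = 3e8 / (2 * 4013) = 37378.5 m = 37.4 km

37.4 km


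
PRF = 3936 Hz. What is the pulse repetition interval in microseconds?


PRI = 1/3936 = 0.000254065 s = 254.1 us

254.1 us


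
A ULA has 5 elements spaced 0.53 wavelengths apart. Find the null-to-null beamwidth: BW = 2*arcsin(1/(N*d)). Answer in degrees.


1/(N*d) = 1/(5*0.53) = 0.377358
BW = 2*arcsin(0.377358) = 44.3 degrees

44.3 degrees


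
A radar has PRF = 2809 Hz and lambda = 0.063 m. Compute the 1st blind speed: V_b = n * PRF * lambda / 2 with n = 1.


V_blind = 1 * 2809 * 0.063 / 2 = 88.5 m/s

88.5 m/s


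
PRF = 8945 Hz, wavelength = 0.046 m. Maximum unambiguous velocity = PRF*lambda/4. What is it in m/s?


V_ua = 8945 * 0.046 / 4 = 102.9 m/s

102.9 m/s


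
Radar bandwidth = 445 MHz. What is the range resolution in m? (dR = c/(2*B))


dR = 3e8 / (2 * 445000000.0) = 0.34 m

0.34 m


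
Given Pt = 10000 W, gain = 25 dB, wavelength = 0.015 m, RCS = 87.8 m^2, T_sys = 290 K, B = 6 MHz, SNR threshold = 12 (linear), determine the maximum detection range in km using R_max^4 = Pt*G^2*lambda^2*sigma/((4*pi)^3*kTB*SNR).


G_lin = 10^(25/10) = 316.227766
R^4 = 10000 * 316.227766^2 * 0.015^2 * 87.8 / ((4*pi)^3 * 1.38e-23 * 290 * 6000000.0 * 12)
R^4 = 3.45492e16 m^4
R_max = (3.45492e16)^(1/4) = 13633.6 m = 13.6 km

13.6 km


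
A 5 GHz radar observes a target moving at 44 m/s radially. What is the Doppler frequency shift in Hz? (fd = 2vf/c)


fd = 2 * 44 * 5000000000.0 / 3e8 = 1466.7 Hz

1466.7 Hz


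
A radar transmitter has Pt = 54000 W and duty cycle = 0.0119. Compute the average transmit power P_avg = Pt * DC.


P_avg = 54000 * 0.0119 = 642.6 W

642.6 W


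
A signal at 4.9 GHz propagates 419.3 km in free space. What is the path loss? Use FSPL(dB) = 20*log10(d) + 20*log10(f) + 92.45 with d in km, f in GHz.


20*log10(419.3) = 52.45
20*log10(4.9) = 13.8
FSPL = 158.7 dB

158.7 dB


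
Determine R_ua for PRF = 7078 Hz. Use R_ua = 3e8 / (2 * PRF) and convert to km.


R_ua = 3e8 / (2 * 7078) = 21192.4 m = 21.2 km

21.2 km


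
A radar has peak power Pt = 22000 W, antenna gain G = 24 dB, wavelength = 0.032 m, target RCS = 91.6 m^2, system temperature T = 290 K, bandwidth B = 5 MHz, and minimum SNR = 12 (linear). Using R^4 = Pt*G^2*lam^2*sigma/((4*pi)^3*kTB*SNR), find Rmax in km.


G_lin = 10^(24/10) = 251.188643
R^4 = 22000 * 251.188643^2 * 0.032^2 * 91.6 / ((4*pi)^3 * 1.38e-23 * 290 * 5000000.0 * 12)
R^4 = 2.7325e17 m^4
R_max = (2.7325e17)^(1/4) = 22863.4 m = 22.9 km

22.9 km


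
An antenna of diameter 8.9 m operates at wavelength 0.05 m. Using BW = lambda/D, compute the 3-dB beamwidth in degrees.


BW_rad = 0.05 / 8.9 = 0.005618
BW_deg = 0.32 degrees

0.32 degrees


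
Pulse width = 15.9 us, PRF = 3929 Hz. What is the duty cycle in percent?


DC = 15.9e-6 * 3929 * 100 = 6.25%

6.25%


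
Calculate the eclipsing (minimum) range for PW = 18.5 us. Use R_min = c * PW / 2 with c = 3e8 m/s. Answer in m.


R_min = 3e8 * 18.5e-6 / 2 = 2775.0 m

2775.0 m


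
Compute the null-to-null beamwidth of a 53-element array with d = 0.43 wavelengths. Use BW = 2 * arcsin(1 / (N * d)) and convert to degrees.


1/(N*d) = 1/(53*0.43) = 0.043879
BW = 2*arcsin(0.043879) = 5.0 degrees

5.0 degrees


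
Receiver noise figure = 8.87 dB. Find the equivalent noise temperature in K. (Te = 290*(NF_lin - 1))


NF_lin = 10^(8.87/10) = 7.709035
Te = 290 * (7.709035 - 1) = 1945.6 K

1945.6 K


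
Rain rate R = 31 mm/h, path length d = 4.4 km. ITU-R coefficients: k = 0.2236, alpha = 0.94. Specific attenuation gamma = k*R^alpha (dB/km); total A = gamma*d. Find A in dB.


gamma = 0.2236 * 31^0.94 = 5.640944 dB/km
A = 5.640944 * 4.4 = 24.82 dB

24.82 dB


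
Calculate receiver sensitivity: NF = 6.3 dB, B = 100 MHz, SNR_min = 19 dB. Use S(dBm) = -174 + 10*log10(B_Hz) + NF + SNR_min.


10*log10(100000000.0) = 80.0
S = -174 + 80.0 + 6.3 + 19 = -68.7 dBm

-68.7 dBm


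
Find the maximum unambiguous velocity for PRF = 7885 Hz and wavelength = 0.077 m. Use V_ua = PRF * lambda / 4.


V_ua = 7885 * 0.077 / 4 = 151.8 m/s

151.8 m/s


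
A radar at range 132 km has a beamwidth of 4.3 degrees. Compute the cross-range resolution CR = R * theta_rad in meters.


BW_rad = 0.075049158
CR = 132000 * 0.075049158 = 9906.5 m

9906.5 m


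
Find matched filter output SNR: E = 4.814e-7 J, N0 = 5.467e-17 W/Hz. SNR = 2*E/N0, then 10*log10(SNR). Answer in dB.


SNR_lin = 2 * 4.814e-7 / 5.467e-17 = 1.761e10
SNR_dB = 10*log10(1.761e10) = 102.5 dB

102.5 dB


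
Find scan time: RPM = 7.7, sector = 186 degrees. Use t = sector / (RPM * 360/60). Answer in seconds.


t = 186 / (7.7 * 360) * 60 = 4.03 s

4.03 s


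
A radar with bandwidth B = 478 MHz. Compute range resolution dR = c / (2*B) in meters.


dR = 3e8 / (2 * 478000000.0) = 0.31 m

0.31 m


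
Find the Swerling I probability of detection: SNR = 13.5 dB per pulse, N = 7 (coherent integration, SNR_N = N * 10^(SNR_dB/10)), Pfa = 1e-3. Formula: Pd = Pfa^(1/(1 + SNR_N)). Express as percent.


SNR_lin = 10^(13.5/10) = 22.38721
SNR_N = 7 * 22.38721 = 156.71047
1/(1 + SNR_N) = 1/157.71047 = 0.0063407
Pd = (1e-3)^0.0063407 = 0.95715
Pd = 95.7%

95.7%


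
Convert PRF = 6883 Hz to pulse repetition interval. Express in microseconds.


PRI = 1/6883 = 0.0001452855 s = 145.3 us

145.3 us


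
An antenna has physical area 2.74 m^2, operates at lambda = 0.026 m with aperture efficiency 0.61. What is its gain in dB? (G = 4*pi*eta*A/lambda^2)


G_linear = 4*pi*0.61*2.74/0.026^2 = 31070.17
G_dB = 10*log10(31070.17) = 44.9 dB

44.9 dB


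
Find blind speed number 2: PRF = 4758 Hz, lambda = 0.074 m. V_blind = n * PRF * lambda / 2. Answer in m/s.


V_blind = 2 * 4758 * 0.074 / 2 = 352.1 m/s

352.1 m/s


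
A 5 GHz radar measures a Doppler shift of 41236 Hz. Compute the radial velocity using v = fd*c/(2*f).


v = 41236 * 3e8 / (2 * 5000000000.0) = 1237.1 m/s

1237.1 m/s


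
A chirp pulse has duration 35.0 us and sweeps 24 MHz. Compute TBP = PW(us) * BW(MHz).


TBP = 35.0 * 24 = 840.0

840.0


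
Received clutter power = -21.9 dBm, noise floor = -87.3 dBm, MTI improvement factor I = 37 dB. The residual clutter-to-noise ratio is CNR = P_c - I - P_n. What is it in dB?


CNR = -21.9 - 37 - (-87.3) = 28.4 dB

28.4 dB


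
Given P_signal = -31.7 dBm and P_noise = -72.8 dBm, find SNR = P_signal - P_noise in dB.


SNR = -31.7 - (-72.8) = 41.1 dB

41.1 dB


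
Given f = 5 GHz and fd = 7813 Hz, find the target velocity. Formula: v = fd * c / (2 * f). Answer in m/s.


v = 7813 * 3e8 / (2 * 5000000000.0) = 234.4 m/s

234.4 m/s


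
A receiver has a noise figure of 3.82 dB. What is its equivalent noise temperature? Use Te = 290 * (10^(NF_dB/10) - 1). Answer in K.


NF_lin = 10^(3.82/10) = 2.409905
Te = 290 * (2.409905 - 1) = 408.9 K

408.9 K


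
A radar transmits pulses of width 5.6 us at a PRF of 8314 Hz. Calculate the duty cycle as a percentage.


DC = 5.6e-6 * 8314 * 100 = 4.66%

4.66%


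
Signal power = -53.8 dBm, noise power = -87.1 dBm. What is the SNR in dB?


SNR = -53.8 - (-87.1) = 33.3 dB

33.3 dB


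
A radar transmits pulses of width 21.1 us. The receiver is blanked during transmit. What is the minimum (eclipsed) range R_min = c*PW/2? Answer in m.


R_min = 3e8 * 21.1e-6 / 2 = 3165.0 m

3165.0 m


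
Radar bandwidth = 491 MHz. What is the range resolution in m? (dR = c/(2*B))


dR = 3e8 / (2 * 491000000.0) = 0.31 m

0.31 m


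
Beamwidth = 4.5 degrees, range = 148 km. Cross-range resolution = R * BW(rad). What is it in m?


BW_rad = 0.078539816
CR = 148000 * 0.078539816 = 11623.9 m

11623.9 m


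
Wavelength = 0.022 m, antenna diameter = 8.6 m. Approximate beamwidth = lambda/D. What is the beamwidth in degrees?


BW_rad = 0.022 / 8.6 = 0.002558
BW_deg = 0.15 degrees

0.15 degrees


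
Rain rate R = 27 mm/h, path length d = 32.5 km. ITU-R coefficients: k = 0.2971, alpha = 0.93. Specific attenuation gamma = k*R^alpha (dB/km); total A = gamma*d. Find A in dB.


gamma = 0.2971 * 27^0.93 = 6.368996 dB/km
A = 6.368996 * 32.5 = 206.99 dB

206.99 dB


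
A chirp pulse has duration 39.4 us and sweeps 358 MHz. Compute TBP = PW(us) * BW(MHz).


TBP = 39.4 * 358 = 14105.2

14105.2


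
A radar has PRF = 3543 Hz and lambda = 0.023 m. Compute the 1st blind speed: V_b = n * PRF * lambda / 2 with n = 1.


V_blind = 1 * 3543 * 0.023 / 2 = 40.7 m/s

40.7 m/s


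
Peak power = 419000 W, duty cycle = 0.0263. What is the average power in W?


P_avg = 419000 * 0.0263 = 11019.7 W

11019.7 W


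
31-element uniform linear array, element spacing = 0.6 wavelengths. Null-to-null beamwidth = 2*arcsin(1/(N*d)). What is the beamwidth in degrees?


1/(N*d) = 1/(31*0.6) = 0.053763
BW = 2*arcsin(0.053763) = 6.2 degrees

6.2 degrees


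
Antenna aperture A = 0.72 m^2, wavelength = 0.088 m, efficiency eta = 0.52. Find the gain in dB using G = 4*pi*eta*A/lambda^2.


G_linear = 4*pi*0.52*0.72/0.088^2 = 607.55
G_dB = 10*log10(607.55) = 27.8 dB

27.8 dB


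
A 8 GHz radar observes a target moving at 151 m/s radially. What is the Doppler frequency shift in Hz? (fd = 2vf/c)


fd = 2 * 151 * 8000000000.0 / 3e8 = 8053.3 Hz

8053.3 Hz


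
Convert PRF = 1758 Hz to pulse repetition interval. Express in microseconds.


PRI = 1/1758 = 0.0005688282 s = 568.8 us

568.8 us


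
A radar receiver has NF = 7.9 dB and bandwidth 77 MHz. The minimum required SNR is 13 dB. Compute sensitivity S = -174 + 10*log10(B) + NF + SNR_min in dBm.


10*log10(77000000.0) = 78.86
S = -174 + 78.86 + 7.9 + 13 = -74.2 dBm

-74.2 dBm


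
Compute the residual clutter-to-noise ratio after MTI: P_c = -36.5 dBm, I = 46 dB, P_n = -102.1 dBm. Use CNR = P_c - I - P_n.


CNR = -36.5 - 46 - (-102.1) = 19.6 dB

19.6 dB


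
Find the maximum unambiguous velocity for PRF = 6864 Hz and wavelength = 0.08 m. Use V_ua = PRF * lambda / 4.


V_ua = 6864 * 0.08 / 4 = 137.3 m/s

137.3 m/s


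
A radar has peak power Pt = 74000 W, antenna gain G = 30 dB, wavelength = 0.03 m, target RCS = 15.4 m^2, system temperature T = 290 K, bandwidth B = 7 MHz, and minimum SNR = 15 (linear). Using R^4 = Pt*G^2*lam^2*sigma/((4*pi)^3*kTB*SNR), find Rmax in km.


G_lin = 10^(30/10) = 1000.0
R^4 = 74000 * 1000.0^2 * 0.03^2 * 15.4 / ((4*pi)^3 * 1.38e-23 * 290 * 7000000.0 * 15)
R^4 = 1.22998e18 m^4
R_max = (1.22998e18)^(1/4) = 33302.3 m = 33.3 km

33.3 km


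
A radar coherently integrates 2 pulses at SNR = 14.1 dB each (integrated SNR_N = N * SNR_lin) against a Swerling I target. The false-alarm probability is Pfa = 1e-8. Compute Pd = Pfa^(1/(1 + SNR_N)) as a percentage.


SNR_lin = 10^(14.1/10) = 25.70396
SNR_N = 2 * 25.70396 = 51.40792
1/(1 + SNR_N) = 1/52.40792 = 0.0190811
Pd = (1e-8)^0.0190811 = 0.70364
Pd = 70.4%

70.4%


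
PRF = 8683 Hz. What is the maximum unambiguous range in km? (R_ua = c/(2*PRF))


R_ua = 3e8 / (2 * 8683) = 17275.1 m = 17.3 km

17.3 km


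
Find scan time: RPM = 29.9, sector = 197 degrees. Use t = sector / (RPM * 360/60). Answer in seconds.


t = 197 / (29.9 * 360) * 60 = 1.1 s

1.1 s


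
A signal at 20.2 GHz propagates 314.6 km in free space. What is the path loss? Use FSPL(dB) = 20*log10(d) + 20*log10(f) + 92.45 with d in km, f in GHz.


20*log10(314.6) = 49.96
20*log10(20.2) = 26.11
FSPL = 168.5 dB

168.5 dB


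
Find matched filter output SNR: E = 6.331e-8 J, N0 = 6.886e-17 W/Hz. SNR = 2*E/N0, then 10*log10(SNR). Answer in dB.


SNR_lin = 2 * 6.331e-8 / 6.886e-17 = 1.839e9
SNR_dB = 10*log10(1.839e9) = 92.6 dB

92.6 dB


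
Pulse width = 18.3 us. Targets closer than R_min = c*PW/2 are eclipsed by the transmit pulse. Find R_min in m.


R_min = 3e8 * 18.3e-6 / 2 = 2745.0 m

2745.0 m


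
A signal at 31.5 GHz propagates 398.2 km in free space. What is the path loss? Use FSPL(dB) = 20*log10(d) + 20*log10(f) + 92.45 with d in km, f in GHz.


20*log10(398.2) = 52.0
20*log10(31.5) = 29.97
FSPL = 174.4 dB

174.4 dB


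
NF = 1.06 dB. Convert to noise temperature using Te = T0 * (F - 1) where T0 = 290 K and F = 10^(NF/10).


NF_lin = 10^(1.06/10) = 1.276439
Te = 290 * (1.276439 - 1) = 80.2 K

80.2 K


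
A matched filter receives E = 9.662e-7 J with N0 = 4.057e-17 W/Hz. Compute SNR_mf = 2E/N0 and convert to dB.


SNR_lin = 2 * 9.662e-7 / 4.057e-17 = 4.763e10
SNR_dB = 10*log10(4.763e10) = 106.8 dB

106.8 dB


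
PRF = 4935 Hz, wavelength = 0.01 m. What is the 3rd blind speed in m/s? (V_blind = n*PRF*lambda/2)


V_blind = 3 * 4935 * 0.01 / 2 = 74.0 m/s

74.0 m/s


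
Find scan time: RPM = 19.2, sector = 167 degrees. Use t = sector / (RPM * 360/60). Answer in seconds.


t = 167 / (19.2 * 360) * 60 = 1.45 s

1.45 s


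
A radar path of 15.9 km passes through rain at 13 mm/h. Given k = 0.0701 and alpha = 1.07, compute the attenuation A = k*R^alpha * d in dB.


gamma = 0.0701 * 13^1.07 = 1.090529 dB/km
A = 1.090529 * 15.9 = 17.34 dB

17.34 dB


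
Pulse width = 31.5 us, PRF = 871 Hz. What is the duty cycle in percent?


DC = 31.5e-6 * 871 * 100 = 2.74%

2.74%


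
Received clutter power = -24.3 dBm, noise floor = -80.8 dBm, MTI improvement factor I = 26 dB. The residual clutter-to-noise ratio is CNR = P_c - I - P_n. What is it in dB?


CNR = -24.3 - 26 - (-80.8) = 30.5 dB

30.5 dB


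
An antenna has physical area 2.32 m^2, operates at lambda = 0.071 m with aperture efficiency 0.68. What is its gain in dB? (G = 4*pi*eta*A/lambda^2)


G_linear = 4*pi*0.68*2.32/0.071^2 = 3932.69
G_dB = 10*log10(3932.69) = 35.9 dB

35.9 dB


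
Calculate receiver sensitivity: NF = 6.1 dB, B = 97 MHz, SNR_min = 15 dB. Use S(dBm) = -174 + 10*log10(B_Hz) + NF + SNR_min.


10*log10(97000000.0) = 79.87
S = -174 + 79.87 + 6.1 + 15 = -73.0 dBm

-73.0 dBm


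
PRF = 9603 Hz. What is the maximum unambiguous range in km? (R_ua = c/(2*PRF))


R_ua = 3e8 / (2 * 9603) = 15620.1 m = 15.6 km

15.6 km


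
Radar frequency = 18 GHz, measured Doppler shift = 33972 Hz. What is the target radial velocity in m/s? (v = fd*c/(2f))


v = 33972 * 3e8 / (2 * 18000000000.0) = 283.1 m/s

283.1 m/s


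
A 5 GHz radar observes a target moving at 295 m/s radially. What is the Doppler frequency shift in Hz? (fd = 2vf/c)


fd = 2 * 295 * 5000000000.0 / 3e8 = 9833.3 Hz

9833.3 Hz


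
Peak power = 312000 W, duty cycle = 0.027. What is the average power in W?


P_avg = 312000 * 0.027 = 8424.0 W

8424.0 W


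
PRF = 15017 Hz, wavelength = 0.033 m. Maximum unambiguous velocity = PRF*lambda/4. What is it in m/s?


V_ua = 15017 * 0.033 / 4 = 123.9 m/s

123.9 m/s


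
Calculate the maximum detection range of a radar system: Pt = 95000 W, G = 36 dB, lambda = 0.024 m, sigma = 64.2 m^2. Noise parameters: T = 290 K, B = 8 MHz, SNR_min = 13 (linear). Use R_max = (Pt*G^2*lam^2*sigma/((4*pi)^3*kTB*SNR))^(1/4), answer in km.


G_lin = 10^(36/10) = 3981.071706
R^4 = 95000 * 3981.071706^2 * 0.024^2 * 64.2 / ((4*pi)^3 * 1.38e-23 * 290 * 8000000.0 * 13)
R^4 = 6.74126e19 m^4
R_max = (6.74126e19)^(1/4) = 90611.9 m = 90.6 km

90.6 km


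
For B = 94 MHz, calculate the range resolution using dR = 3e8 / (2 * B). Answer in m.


dR = 3e8 / (2 * 94000000.0) = 1.6 m

1.6 m


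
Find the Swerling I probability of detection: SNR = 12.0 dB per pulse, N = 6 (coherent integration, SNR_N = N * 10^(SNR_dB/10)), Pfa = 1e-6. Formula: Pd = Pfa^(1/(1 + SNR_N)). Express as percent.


SNR_lin = 10^(12.0/10) = 15.84893
SNR_N = 6 * 15.84893 = 95.09358
1/(1 + SNR_N) = 1/96.09358 = 0.0104065
Pd = (1e-6)^0.0104065 = 0.86609
Pd = 86.6%

86.6%


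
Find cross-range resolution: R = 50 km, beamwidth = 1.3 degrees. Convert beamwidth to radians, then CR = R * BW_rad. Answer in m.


BW_rad = 0.02268928
CR = 50000 * 0.02268928 = 1134.5 m

1134.5 m


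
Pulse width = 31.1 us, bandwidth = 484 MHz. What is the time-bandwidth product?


TBP = 31.1 * 484 = 15052.4

15052.4


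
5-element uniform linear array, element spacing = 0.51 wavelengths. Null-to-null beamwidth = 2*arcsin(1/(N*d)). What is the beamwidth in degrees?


1/(N*d) = 1/(5*0.51) = 0.392157
BW = 2*arcsin(0.392157) = 46.2 degrees

46.2 degrees


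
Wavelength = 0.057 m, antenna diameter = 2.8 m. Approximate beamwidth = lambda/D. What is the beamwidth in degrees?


BW_rad = 0.057 / 2.8 = 0.020357
BW_deg = 1.17 degrees

1.17 degrees


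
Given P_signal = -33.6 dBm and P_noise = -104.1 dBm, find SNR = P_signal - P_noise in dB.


SNR = -33.6 - (-104.1) = 70.5 dB

70.5 dB


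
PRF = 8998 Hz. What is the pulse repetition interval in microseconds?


PRI = 1/8998 = 0.0001111358 s = 111.1 us

111.1 us


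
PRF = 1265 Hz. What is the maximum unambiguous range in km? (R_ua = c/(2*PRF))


R_ua = 3e8 / (2 * 1265) = 118577.1 m = 118.6 km

118.6 km


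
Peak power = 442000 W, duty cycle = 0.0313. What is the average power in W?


P_avg = 442000 * 0.0313 = 13834.6 W

13834.6 W


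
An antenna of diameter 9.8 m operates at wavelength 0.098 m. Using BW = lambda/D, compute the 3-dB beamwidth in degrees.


BW_rad = 0.098 / 9.8 = 0.01
BW_deg = 0.57 degrees

0.57 degrees


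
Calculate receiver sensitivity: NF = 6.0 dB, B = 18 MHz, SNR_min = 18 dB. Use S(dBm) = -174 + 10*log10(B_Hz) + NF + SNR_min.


10*log10(18000000.0) = 72.55
S = -174 + 72.55 + 6.0 + 18 = -77.4 dBm

-77.4 dBm


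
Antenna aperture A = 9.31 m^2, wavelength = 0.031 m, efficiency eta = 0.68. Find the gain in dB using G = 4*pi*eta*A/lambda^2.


G_linear = 4*pi*0.68*9.31/0.031^2 = 82783.75
G_dB = 10*log10(82783.75) = 49.2 dB

49.2 dB


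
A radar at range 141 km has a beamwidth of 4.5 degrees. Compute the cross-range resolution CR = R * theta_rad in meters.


BW_rad = 0.078539816
CR = 141000 * 0.078539816 = 11074.1 m

11074.1 m


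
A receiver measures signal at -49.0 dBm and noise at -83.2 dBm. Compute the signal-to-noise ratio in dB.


SNR = -49.0 - (-83.2) = 34.2 dB

34.2 dB


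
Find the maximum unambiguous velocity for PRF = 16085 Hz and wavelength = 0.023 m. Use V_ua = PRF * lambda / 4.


V_ua = 16085 * 0.023 / 4 = 92.5 m/s

92.5 m/s


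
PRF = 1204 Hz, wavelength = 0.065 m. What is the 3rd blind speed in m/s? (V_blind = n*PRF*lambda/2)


V_blind = 3 * 1204 * 0.065 / 2 = 117.4 m/s

117.4 m/s


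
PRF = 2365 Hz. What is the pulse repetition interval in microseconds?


PRI = 1/2365 = 0.000422833 s = 422.8 us

422.8 us


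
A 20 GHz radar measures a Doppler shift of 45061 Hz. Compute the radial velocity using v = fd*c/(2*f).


v = 45061 * 3e8 / (2 * 20000000000.0) = 338.0 m/s

338.0 m/s


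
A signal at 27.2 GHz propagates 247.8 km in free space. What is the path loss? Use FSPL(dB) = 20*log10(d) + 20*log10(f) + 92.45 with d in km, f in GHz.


20*log10(247.8) = 47.88
20*log10(27.2) = 28.69
FSPL = 169.0 dB

169.0 dB


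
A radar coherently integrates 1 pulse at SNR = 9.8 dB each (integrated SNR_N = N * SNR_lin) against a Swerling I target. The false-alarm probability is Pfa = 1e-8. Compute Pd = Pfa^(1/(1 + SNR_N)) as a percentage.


SNR_lin = 10^(9.8/10) = 9.54993
SNR_N = 1 * 9.54993 = 9.54993
1/(1 + SNR_N) = 1/10.54993 = 0.0947874
Pd = (1e-8)^0.0947874 = 0.17446
Pd = 17.4%

17.4%


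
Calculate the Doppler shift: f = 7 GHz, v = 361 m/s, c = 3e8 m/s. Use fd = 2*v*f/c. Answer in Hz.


fd = 2 * 361 * 7000000000.0 / 3e8 = 16846.7 Hz

16846.7 Hz


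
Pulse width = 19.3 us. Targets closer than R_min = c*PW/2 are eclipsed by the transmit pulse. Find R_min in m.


R_min = 3e8 * 19.3e-6 / 2 = 2895.0 m

2895.0 m


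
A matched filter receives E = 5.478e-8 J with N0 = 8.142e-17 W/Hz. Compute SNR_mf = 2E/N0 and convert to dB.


SNR_lin = 2 * 5.478e-8 / 8.142e-17 = 1.346e9
SNR_dB = 10*log10(1.346e9) = 91.3 dB

91.3 dB


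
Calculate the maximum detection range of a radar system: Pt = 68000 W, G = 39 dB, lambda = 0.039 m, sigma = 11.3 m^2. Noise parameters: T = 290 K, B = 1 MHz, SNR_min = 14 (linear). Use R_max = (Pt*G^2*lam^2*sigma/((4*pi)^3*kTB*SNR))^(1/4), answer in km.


G_lin = 10^(39/10) = 7943.282347
R^4 = 68000 * 7943.282347^2 * 0.039^2 * 11.3 / ((4*pi)^3 * 1.38e-23 * 290 * 1000000.0 * 14)
R^4 = 6.63257e20 m^4
R_max = (6.63257e20)^(1/4) = 160479.8 m = 160.5 km

160.5 km


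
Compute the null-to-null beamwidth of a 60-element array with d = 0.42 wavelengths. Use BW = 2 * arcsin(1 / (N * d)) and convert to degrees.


1/(N*d) = 1/(60*0.42) = 0.039683
BW = 2*arcsin(0.039683) = 4.5 degrees

4.5 degrees


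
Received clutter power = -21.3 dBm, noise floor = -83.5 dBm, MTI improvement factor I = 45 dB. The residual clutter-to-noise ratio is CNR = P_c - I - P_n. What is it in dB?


CNR = -21.3 - 45 - (-83.5) = 17.2 dB

17.2 dB


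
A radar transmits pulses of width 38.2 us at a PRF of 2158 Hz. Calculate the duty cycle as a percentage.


DC = 38.2e-6 * 2158 * 100 = 8.24%

8.24%


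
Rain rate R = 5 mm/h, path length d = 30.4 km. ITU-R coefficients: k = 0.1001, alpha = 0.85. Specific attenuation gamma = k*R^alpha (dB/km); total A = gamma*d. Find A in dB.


gamma = 0.1001 * 5^0.85 = 0.39315 dB/km
A = 0.39315 * 30.4 = 11.95 dB

11.95 dB


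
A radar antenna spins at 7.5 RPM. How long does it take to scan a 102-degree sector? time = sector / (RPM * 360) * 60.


t = 102 / (7.5 * 360) * 60 = 2.27 s

2.27 s


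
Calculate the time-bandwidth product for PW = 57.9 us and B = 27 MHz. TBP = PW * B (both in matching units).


TBP = 57.9 * 27 = 1563.3

1563.3


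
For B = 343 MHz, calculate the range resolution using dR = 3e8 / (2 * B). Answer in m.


dR = 3e8 / (2 * 343000000.0) = 0.44 m

0.44 m


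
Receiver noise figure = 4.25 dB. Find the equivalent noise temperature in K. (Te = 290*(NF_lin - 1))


NF_lin = 10^(4.25/10) = 2.660725
Te = 290 * (2.660725 - 1) = 481.6 K

481.6 K


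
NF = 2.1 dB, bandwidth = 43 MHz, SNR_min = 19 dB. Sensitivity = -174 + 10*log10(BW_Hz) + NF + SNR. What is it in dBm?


10*log10(43000000.0) = 76.33
S = -174 + 76.33 + 2.1 + 19 = -76.6 dBm

-76.6 dBm


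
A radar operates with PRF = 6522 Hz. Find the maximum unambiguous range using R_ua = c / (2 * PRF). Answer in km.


R_ua = 3e8 / (2 * 6522) = 22999.1 m = 23.0 km

23.0 km


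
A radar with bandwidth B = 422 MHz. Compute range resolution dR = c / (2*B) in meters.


dR = 3e8 / (2 * 422000000.0) = 0.36 m

0.36 m


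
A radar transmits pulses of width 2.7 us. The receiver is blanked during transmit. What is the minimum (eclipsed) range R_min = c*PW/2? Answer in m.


R_min = 3e8 * 2.7e-6 / 2 = 405.0 m

405.0 m


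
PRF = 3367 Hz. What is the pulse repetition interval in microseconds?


PRI = 1/3367 = 0.0002970003 s = 297.0 us

297.0 us


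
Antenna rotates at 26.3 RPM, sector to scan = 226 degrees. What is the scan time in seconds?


t = 226 / (26.3 * 360) * 60 = 1.43 s

1.43 s


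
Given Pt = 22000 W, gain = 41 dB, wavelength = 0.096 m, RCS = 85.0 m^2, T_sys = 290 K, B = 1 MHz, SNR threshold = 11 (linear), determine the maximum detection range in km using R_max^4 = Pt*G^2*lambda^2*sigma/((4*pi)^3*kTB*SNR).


G_lin = 10^(41/10) = 12589.254118
R^4 = 22000 * 12589.254118^2 * 0.096^2 * 85.0 / ((4*pi)^3 * 1.38e-23 * 290 * 1000000.0 * 11)
R^4 = 3.12669e22 m^4
R_max = (3.12669e22)^(1/4) = 420505.0 m = 420.5 km

420.5 km


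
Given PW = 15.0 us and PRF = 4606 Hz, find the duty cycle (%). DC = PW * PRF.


DC = 15.0e-6 * 4606 * 100 = 6.91%

6.91%


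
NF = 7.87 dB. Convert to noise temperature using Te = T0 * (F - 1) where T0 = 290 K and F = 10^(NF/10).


NF_lin = 10^(7.87/10) = 6.123504
Te = 290 * (6.123504 - 1) = 1485.8 K

1485.8 K


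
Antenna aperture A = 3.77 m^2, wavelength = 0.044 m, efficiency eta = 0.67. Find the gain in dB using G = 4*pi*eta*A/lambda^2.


G_linear = 4*pi*0.67*3.77/0.044^2 = 16395.35
G_dB = 10*log10(16395.35) = 42.1 dB

42.1 dB


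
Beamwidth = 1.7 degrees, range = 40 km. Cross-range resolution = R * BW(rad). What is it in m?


BW_rad = 0.029670597
CR = 40000 * 0.029670597 = 1186.8 m

1186.8 m
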